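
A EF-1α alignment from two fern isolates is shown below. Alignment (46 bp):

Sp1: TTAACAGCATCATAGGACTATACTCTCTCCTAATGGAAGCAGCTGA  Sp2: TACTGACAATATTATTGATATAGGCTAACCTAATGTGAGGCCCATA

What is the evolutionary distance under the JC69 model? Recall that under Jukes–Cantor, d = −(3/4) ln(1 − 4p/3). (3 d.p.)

The sequences differ at 23 of 46 sites, so p = 23/46 = 0.5.
d = −(3/4) ln(1 − 4p/3) = −0.75 ln(1 − 0.666667) = −0.75 ln(0.333333)
  = −0.75 × (-1.098613) = 0.823960 substitutions/site.

0.824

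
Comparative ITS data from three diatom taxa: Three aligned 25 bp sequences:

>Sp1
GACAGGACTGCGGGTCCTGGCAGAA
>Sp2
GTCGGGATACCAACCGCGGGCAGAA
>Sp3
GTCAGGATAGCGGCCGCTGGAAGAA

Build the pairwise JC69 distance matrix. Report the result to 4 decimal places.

d(Sp1,Sp2) = 0.6626, d(Sp1,Sp3) = 0.3505, d(Sp2,Sp3) = 0.2892

Sp1–Sp2: 11/25 sites differ → p = 0.44, d = −0.75 ln(1 − 0.586667) = 0.662626 ≈ 0.6626.
Sp1–Sp3: 7/25 sites differ → p = 0.28, d = −0.75 ln(1 − 0.373333) = 0.350505 ≈ 0.3505.
Sp2–Sp3: 6/25 sites differ → p = 0.24, d = −0.75 ln(1 − 0.32) = 0.289247 ≈ 0.2892.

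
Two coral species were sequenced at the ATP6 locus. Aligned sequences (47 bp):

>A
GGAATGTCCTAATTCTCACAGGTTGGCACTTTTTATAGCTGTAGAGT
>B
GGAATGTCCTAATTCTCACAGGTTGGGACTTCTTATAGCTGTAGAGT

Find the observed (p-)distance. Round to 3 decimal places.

The sequences differ at 2 of 47 positions (sites 27, 32).
p = 2/47 = 0.042553… ≈ 0.043 (to 3 d.p.).

0.043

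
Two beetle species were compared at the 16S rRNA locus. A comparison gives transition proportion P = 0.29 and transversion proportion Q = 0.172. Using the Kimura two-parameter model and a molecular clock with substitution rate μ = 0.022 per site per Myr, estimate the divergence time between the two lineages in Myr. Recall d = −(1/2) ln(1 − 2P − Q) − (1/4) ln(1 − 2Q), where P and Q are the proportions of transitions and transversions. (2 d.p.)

Under the Kimura two-parameter model, d = −½ ln(1 − 2P − Q) − ¼ ln(1 − 2Q).
1 − 2P − Q = 0.248, giving −½ ln(0.248) = 0.697163.
1 − 2Q = 0.656, giving −¼ ln(0.656) = 0.105399.
d = 0.697163 + 0.105399 = 0.802562.
Under a molecular clock d = 2μt, so t = d/(2μ) = 0.802562 / (2 × 0.022) = 18.24 Myr.

18.24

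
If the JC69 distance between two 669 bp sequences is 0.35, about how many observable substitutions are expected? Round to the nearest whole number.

Invert JC69: p = (3/4)(1 − e^(−4d/3)) = 0.75 × (1 − e^(-0.466667)) = 0.75 × (1 − 0.627089) = 0.279683.
Expected differing sites = pL ≈ 0.279683 × 669 = 187.107927 ≈ 187.

187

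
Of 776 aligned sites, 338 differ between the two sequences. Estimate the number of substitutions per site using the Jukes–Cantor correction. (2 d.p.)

0.65

p = 338/776 ≈ 0.435567.
d = −(3/4) ln(1 − 4p/3) = −0.75 ln(1 − 0.580756) = −0.75 ln(0.419244)
  = −0.75 × (-0.869302) = 0.651977 substitutions/site.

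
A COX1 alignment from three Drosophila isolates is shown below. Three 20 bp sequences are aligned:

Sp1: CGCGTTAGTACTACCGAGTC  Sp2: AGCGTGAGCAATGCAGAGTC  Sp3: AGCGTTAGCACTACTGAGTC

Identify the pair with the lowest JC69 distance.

Sp1 and Sp3

Sp1–Sp2: 6/20 differ, p = 0.300, d = 0.383.
Sp1–Sp3: 3/20 differ, p = 0.150, d = 0.167.
Sp2–Sp3: 4/20 differ, p = 0.200, d = 0.233.
The smallest distance is between Sp1 and Sp3.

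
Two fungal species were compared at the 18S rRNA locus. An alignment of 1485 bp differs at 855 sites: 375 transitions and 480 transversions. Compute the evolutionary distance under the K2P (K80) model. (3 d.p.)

P = 375/1485 ≈ 0.252525 and Q = 480/1485 ≈ 0.323232.
Under the Kimura two-parameter model, d = −½ ln(1 − 2P − Q) − ¼ ln(1 − 2Q).
1 − 2P − Q = 0.171718, giving −½ ln(0.171718) = 0.880951.
1 − 2Q = 0.353536, giving −¼ ln(0.353536) = 0.259942.
d = 0.880951 + 0.259942 = 1.140893.

1.141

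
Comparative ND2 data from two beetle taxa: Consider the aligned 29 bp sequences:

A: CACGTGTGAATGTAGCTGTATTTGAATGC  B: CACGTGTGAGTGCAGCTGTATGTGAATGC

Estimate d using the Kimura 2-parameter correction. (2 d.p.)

0.11

Of 29 sites, 2 differences are transitions and 1 are transversions, so P = 2/29 ≈ 0.068966 and Q = 1/29 ≈ 0.034483.
Under the Kimura two-parameter model, d = −½ ln(1 − 2P − Q) − ¼ ln(1 − 2Q).
1 − 2P − Q = 0.827585, giving −½ ln(0.827585) = 0.094622.
1 − 2Q = 0.931034, giving −¼ ln(0.931034) = 0.017865.
d = 0.094622 + 0.017865 = 0.112487.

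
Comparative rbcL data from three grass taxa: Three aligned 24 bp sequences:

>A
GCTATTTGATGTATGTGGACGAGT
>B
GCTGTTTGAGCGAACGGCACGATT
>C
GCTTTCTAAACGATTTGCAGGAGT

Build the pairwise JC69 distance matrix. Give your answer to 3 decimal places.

d(A,B) = 0.520, d(A,C) = 0.520, d(B,C) = 0.520

A–B: 9/24 sites differ → p = 0.375, d = −0.75 ln(1 − 0.5) = 0.519860 ≈ 0.520.
A–C: 9/24 sites differ → p = 0.375, d = −0.75 ln(1 − 0.5) = 0.519860 ≈ 0.520.
B–C: 9/24 sites differ → p = 0.375, d = −0.75 ln(1 − 0.5) = 0.519860 ≈ 0.520.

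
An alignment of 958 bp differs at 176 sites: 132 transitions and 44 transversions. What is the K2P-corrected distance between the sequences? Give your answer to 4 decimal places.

0.2180

P = 132/958 ≈ 0.137787 and Q = 44/958 ≈ 0.045929.
Under the Kimura two-parameter model, d = −½ ln(1 − 2P − Q) − ¼ ln(1 − 2Q).
1 − 2P − Q = 0.678497, giving −½ ln(0.678497) = 0.193938.
1 − 2Q = 0.908142, giving −¼ ln(0.908142) = 0.024089.
d = 0.193938 + 0.024089 = 0.218027.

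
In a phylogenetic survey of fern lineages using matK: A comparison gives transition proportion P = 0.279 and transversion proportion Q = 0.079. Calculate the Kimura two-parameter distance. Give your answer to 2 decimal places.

0.55

Under the Kimura two-parameter model, d = −½ ln(1 − 2P − Q) − ¼ ln(1 − 2Q).
1 − 2P − Q = 0.363, giving −½ ln(0.363) = 0.506676.
1 − 2Q = 0.842, giving −¼ ln(0.842) = 0.042994.
d = 0.506676 + 0.042994 = 0.549670.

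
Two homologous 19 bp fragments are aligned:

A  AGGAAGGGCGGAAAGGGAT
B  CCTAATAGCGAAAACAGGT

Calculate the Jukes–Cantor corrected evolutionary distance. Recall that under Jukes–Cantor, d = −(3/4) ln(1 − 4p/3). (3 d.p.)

The sequences differ at 9 of 19 sites (1, 2, 3, 6, 7, 11, 15, 16, 18), so p = 9/19 ≈ 0.473684.
d = −(3/4) ln(1 − 4p/3) = −0.75 ln(1 − 0.631579) = −0.75 ln(0.368421)
  = −0.75 × (-0.998529) = 0.748897 substitutions/site.

0.749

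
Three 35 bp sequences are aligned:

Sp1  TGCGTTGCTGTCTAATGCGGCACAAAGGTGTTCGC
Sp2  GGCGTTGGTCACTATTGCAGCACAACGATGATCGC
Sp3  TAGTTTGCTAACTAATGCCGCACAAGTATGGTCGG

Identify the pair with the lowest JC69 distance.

Sp1 and Sp2

Sp1–Sp2: 9/35 differ, p = 0.257, d = 0.315.
Sp1–Sp3: 11/35 differ, p = 0.314, d = 0.407.
Sp2–Sp3: 12/35 differ, p = 0.343, d = 0.458.
The smallest distance is between Sp1 and Sp2.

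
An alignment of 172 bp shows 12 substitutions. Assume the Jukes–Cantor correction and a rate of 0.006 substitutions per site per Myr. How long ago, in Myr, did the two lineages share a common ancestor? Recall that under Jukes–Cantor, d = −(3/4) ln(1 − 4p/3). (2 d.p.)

p = 12/172 ≈ 0.069767.
d = −(3/4) ln(1 − 4p/3) = −0.75 ln(1 − 0.093023) = −0.75 ln(0.906977)
  = −0.75 × (-0.097638) = 0.073229 substitutions/site.
Under a molecular clock d = 2μt, so t = d/(2μ) = 0.073229 / (2 × 0.006) = 6.10 Myr.

6.10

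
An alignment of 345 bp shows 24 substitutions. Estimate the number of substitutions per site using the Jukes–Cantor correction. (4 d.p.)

0.0730

p = 24/345 ≈ 0.069565.
d = −(3/4) ln(1 − 4p/3) = −0.75 ln(1 − 0.092753) = −0.75 ln(0.907247)
  = −0.75 × (-0.097341) = 0.073006 substitutions/site.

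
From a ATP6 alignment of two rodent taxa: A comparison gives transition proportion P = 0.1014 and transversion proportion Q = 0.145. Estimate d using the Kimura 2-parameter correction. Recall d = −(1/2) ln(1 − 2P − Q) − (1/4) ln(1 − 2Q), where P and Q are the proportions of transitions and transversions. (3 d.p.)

0.299

Under the Kimura two-parameter model, d = −½ ln(1 − 2P − Q) − ¼ ln(1 − 2Q).
1 − 2P − Q = 0.6522, giving −½ ln(0.6522) = 0.213702.
1 − 2Q = 0.71, giving −¼ ln(0.71) = 0.085623.
d = 0.213702 + 0.085623 = 0.299325.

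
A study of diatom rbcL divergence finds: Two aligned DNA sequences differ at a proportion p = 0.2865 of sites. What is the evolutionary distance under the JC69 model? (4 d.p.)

d = −(3/4) ln(1 − 4p/3) = −0.75 ln(1 − 0.382) = −0.75 ln(0.618)
  = −0.75 × (-0.481267) = 0.360950 substitutions/site.

0.3610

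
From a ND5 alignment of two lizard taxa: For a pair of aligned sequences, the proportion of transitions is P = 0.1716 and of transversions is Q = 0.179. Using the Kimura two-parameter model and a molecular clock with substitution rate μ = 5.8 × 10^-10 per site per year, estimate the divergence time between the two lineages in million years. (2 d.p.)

413.86

Under the Kimura two-parameter model, d = −½ ln(1 − 2P − Q) − ¼ ln(1 − 2Q).
1 − 2P − Q = 0.4778, giving −½ ln(0.4778) = 0.369282.
1 − 2Q = 0.642, giving −¼ ln(0.642) = 0.110792.
d = 0.369282 + 0.110792 = 0.480074.
Under a molecular clock d = 2μt, so t = d/(2μ) = 0.480074 / (2 × 5.8 × 10^-10) = 413.86 million years.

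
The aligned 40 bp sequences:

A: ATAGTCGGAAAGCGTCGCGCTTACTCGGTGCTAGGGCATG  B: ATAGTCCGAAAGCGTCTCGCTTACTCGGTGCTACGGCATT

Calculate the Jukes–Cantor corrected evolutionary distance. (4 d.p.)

The sequences differ at 4 of 40 sites (7, 17, 34, 40), so p = 4/40 = 0.1.
d = −(3/4) ln(1 − 4p/3) = −0.75 ln(1 − 0.133333) = −0.75 ln(0.866667)
  = −0.75 × (-0.143100) = 0.107325 substitutions/site.

0.1073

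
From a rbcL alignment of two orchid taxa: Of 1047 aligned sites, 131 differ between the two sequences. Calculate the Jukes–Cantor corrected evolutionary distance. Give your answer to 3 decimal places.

p = 131/1047 ≈ 0.125119.
d = −(3/4) ln(1 − 4p/3) = −0.75 ln(1 − 0.166825) = −0.75 ln(0.833175)
  = −0.75 × (-0.182512) = 0.136884 substitutions/site.

0.137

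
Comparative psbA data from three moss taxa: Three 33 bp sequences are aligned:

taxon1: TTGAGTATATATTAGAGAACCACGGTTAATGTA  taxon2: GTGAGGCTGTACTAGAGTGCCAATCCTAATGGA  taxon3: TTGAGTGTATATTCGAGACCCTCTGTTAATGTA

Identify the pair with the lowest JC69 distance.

taxon1–taxon2: 12/33 differ, p = 0.364, d = 0.497.
taxon1–taxon3: 5/33 differ, p = 0.152, d = 0.169.
taxon2–taxon3: 13/33 differ, p = 0.394, d = 0.559.
The smallest distance is between taxon1 and taxon3.

taxon1 and taxon3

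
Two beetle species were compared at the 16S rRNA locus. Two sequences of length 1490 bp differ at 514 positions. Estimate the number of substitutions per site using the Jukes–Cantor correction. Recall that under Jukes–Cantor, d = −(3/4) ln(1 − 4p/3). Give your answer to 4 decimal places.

p = 514/1490 ≈ 0.344966.
d = −(3/4) ln(1 − 4p/3) = −0.75 ln(1 − 0.459955) = −0.75 ln(0.540045)
  = −0.75 × (-0.616103) = 0.462077 substitutions/site.

0.4621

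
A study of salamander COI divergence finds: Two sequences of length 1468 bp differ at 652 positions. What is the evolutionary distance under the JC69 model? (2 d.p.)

p = 652/1468 ≈ 0.444142.
d = −(3/4) ln(1 − 4p/3) = −0.75 ln(1 − 0.592189) = −0.75 ln(0.407811)
  = −0.75 × (-0.896951) = 0.672713 substitutions/site.

0.67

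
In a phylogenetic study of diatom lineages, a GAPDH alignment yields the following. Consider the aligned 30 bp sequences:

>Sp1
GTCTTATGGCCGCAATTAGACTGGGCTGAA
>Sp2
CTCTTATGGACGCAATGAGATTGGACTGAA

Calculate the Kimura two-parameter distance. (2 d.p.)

Of 30 sites, 2 differences are transitions and 3 are transversions, so P = 2/30 ≈ 0.066667 and Q = 3/30 = 0.1.
Under the Kimura two-parameter model, d = −½ ln(1 − 2P − Q) − ¼ ln(1 − 2Q).
1 − 2P − Q = 0.766666, giving −½ ln(0.766666) = 0.132852.
1 − 2Q = 0.8, giving −¼ ln(0.8) = 0.055786.
d = 0.132852 + 0.055786 = 0.188638.

0.19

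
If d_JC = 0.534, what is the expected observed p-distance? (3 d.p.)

p = (3/4)(1 − e^(−4d/3)) = 0.75 × (1 − e^(-0.712)) = 0.75 × (1 − 0.490662) = 0.382004.

0.382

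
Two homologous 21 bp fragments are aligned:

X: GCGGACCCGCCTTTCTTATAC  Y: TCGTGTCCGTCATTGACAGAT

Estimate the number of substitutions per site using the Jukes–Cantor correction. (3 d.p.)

The sequences differ at 11 of 21 sites, so p = 11/21 ≈ 0.52381.
d = −(3/4) ln(1 − 4p/3) = −0.75 ln(1 − 0.698413) = −0.75 ln(0.301587)
  = −0.75 × (-1.198697) = 0.899023 substitutions/site.

0.899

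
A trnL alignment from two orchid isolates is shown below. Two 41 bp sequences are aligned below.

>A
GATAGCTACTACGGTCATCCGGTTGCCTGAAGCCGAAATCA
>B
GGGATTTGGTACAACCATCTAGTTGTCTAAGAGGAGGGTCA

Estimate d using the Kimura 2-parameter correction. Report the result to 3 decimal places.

Of 41 sites, 16 differences are transitions and 5 are transversions, so P = 16/41 ≈ 0.390244 and Q = 5/41 ≈ 0.121951.
Under the Kimura two-parameter model, d = −½ ln(1 − 2P − Q) − ¼ ln(1 − 2Q).
1 − 2P − Q = 0.097561, giving −½ ln(0.097561) = 1.163639.
1 − 2Q = 0.756098, giving −¼ ln(0.756098) = 0.069896.
d = 1.163639 + 0.069896 = 1.233535.

1.234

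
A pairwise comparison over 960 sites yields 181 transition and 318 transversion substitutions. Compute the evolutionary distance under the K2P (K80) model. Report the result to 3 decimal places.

0.888

P = 181/960 ≈ 0.188542 and Q = 318/960 = 0.33125.
Under the Kimura two-parameter model, d = −½ ln(1 − 2P − Q) − ¼ ln(1 − 2Q).
1 − 2P − Q = 0.291666, giving −½ ln(0.291666) = 0.616073.
1 − 2Q = 0.3375, giving −¼ ln(0.3375) = 0.271547.
d = 0.616073 + 0.271547 = 0.887620.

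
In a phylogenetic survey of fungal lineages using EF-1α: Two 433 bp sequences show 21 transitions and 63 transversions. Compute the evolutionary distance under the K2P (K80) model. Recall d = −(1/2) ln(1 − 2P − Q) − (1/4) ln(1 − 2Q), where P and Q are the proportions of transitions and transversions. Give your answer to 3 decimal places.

0.225

P = 21/433 ≈ 0.048499 and Q = 63/433 ≈ 0.145497.
Under the Kimura two-parameter model, d = −½ ln(1 − 2P − Q) − ¼ ln(1 − 2Q).
1 − 2P − Q = 0.757505, giving −½ ln(0.757505) = 0.138863.
1 − 2Q = 0.709006, giving −¼ ln(0.709006) = 0.085973.
d = 0.138863 + 0.085973 = 0.224836.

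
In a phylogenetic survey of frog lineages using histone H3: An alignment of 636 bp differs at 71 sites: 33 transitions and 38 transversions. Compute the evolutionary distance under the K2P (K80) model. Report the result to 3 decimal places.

0.121

P = 33/636 ≈ 0.051887 and Q = 38/636 ≈ 0.059748.
Under the Kimura two-parameter model, d = −½ ln(1 − 2P − Q) − ¼ ln(1 − 2Q).
1 − 2P − Q = 0.836478, giving −½ ln(0.836478) = 0.089278.
1 − 2Q = 0.880504, giving −¼ ln(0.880504) = 0.031815.
d = 0.089278 + 0.031815 = 0.121093.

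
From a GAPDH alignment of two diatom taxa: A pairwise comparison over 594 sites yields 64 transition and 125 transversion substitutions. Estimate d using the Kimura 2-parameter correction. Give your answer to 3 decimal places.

P = 64/594 ≈ 0.107744 and Q = 125/594 ≈ 0.210438.
Under the Kimura two-parameter model, d = −½ ln(1 − 2P − Q) − ¼ ln(1 − 2Q).
1 − 2P − Q = 0.574074, giving −½ ln(0.574074) = 0.277498.
1 − 2Q = 0.579124, giving −¼ ln(0.579124) = 0.136560.
d = 0.277498 + 0.136560 = 0.414058.

0.414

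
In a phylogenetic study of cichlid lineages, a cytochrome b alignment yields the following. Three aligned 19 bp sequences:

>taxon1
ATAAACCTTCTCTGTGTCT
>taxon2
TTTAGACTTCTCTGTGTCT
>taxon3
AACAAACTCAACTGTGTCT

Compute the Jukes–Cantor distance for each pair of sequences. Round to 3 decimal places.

taxon1–taxon2: 4/19 sites differ → p ≈ 0.210526, d = −0.75 ln(1 − 0.280701) = 0.247109 ≈ 0.247.
taxon1–taxon3: 6/19 sites differ → p ≈ 0.315789, d = −0.75 ln(1 − 0.421052) = 0.409907 ≈ 0.410.
taxon2–taxon3: 7/19 sites differ → p ≈ 0.368421, d = −0.75 ln(1 − 0.491228) = 0.506816 ≈ 0.507.

d(taxon1,taxon2) = 0.247, d(taxon1,taxon3) = 0.410, d(taxon2,taxon3) = 0.507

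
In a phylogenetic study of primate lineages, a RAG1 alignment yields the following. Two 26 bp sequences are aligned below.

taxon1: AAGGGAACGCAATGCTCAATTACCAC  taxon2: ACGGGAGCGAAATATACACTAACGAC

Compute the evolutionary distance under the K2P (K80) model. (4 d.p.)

0.4643

Of 26 sites, 3 differences are transitions and 6 are transversions, so P = 3/26 ≈ 0.115385 and Q = 6/26 ≈ 0.230769.
Under the Kimura two-parameter model, d = −½ ln(1 − 2P − Q) − ¼ ln(1 − 2Q).
1 − 2P − Q = 0.538461, giving −½ ln(0.538461) = 0.309520.
1 − 2Q = 0.538462, giving −¼ ln(0.538462) = 0.154760.
d = 0.309520 + 0.154760 = 0.464280.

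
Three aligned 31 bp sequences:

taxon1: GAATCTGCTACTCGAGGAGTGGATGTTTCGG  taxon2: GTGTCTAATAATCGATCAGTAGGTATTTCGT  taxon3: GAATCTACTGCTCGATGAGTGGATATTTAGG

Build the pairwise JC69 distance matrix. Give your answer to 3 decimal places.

taxon1–taxon2: 11/31 sites differ → p ≈ 0.354839, d = −0.75 ln(1 − 0.473119) = 0.480585 ≈ 0.481.
taxon1–taxon3: 5/31 sites differ → p ≈ 0.16129, d = −0.75 ln(1 − 0.215053) = 0.181604 ≈ 0.182.
taxon2–taxon3: 10/31 sites differ → p ≈ 0.322581, d = −0.75 ln(1 − 0.430108) = 0.421731 ≈ 0.422.

d(taxon1,taxon2) = 0.481, d(taxon1,taxon3) = 0.182, d(taxon2,taxon3) = 0.422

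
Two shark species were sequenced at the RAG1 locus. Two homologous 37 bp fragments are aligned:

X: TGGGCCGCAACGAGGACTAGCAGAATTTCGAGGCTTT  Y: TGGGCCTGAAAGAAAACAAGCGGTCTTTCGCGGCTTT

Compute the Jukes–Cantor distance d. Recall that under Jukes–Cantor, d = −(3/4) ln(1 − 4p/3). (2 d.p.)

The sequences differ at 10 of 37 sites (7, 8, 11, 14, 15, 18, 22, 24, 25, 31), so p = 10/37 ≈ 0.27027.
d = −(3/4) ln(1 − 4p/3) = −0.75 ln(1 − 0.36036) = −0.75 ln(0.63964)
  = −0.75 × (-0.446850) = 0.335138 substitutions/site.

0.34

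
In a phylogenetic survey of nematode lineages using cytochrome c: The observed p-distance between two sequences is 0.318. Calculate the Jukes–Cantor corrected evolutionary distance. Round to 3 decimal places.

d = −(3/4) ln(1 − 4p/3) = −0.75 ln(1 − 0.424) = −0.75 ln(0.576)
  = −0.75 × (-0.551648) = 0.413736 substitutions/site.

0.414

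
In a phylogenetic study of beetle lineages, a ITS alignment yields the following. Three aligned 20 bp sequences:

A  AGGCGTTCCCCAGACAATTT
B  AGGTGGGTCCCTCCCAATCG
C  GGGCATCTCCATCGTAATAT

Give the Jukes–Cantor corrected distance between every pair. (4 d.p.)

A–B: 9/20 sites differ → p = 0.45, d = −0.75 ln(1 − 0.6) = 0.687218 ≈ 0.6872.
A–C: 10/20 sites differ → p = 0.5, d = −0.75 ln(1 − 0.666667) = 0.823960 ≈ 0.8240.
B–C: 10/20 sites differ → p = 0.5, d = −0.75 ln(1 − 0.666667) = 0.823960 ≈ 0.8240.

d(A,B) = 0.6872, d(A,C) = 0.8240, d(B,C) = 0.8240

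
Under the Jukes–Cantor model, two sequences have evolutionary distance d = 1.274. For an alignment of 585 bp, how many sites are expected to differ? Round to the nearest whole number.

358

Invert JC69: p = (3/4)(1 − e^(−4d/3)) = 0.75 × (1 − e^(-1.698667)) = 0.75 × (1 − 0.182927) = 0.612805.
Expected differing sites = pL ≈ 0.612805 × 585 = 358.490925 ≈ 358.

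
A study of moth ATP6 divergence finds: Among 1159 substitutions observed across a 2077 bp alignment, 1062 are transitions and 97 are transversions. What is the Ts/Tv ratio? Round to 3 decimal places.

R = 1062/97 = 10.948453… ≈ 10.948 (to 3 d.p.).

10.948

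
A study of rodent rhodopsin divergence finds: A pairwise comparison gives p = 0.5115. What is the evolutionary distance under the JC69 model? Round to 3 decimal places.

d = −(3/4) ln(1 − 4p/3) = −0.75 ln(1 − 0.682) = −0.75 ln(0.318)
  = −0.75 × (-1.145704) = 0.859278 substitutions/site.

0.859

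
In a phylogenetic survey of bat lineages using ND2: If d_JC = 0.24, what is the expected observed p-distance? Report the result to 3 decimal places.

0.205

p = (3/4)(1 − e^(−4d/3)) = 0.75 × (1 − e^(-0.32)) = 0.75 × (1 − 0.726149) = 0.205388.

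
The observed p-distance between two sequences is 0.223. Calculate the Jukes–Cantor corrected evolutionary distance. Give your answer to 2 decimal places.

0.26

d = −(3/4) ln(1 − 4p/3) = −0.75 ln(1 − 0.297333) = −0.75 ln(0.702667)
  = −0.75 × (-0.352872) = 0.264654 substitutions/site.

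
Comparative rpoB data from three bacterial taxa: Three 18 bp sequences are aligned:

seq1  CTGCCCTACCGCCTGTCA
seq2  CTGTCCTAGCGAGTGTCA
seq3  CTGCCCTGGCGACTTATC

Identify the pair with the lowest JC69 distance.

seq1 and seq2

seq1–seq2: 4/18 differ, p = 0.222, d = 0.264.
seq1–seq3: 7/18 differ, p = 0.389, d = 0.548.
seq2–seq3: 7/18 differ, p = 0.389, d = 0.548.
The smallest distance is between seq1 and seq2.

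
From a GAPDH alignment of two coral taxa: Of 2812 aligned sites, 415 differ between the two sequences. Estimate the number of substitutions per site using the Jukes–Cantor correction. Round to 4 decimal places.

p = 415/2812 ≈ 0.147582.
d = −(3/4) ln(1 − 4p/3) = −0.75 ln(1 − 0.196776) = −0.75 ln(0.803224)
  = −0.75 × (-0.219122) = 0.164342 substitutions/site.

0.1643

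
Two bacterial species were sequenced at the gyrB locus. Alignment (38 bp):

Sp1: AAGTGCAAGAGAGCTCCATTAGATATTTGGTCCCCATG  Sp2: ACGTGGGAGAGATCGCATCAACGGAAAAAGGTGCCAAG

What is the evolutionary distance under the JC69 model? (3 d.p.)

0.907

The sequences differ at 20 of 38 sites, so p = 20/38 ≈ 0.526316.
d = −(3/4) ln(1 − 4p/3) = −0.75 ln(1 − 0.701755) = −0.75 ln(0.298245)
  = −0.75 × (-1.209840) = 0.907380 substitutions/site.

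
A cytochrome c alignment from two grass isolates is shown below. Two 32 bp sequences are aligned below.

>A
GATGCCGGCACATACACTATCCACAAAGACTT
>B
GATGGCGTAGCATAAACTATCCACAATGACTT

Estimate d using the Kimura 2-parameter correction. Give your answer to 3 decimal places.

Of 32 sites, 1 differences are transitions and 5 are transversions, so P = 1/32 = 0.03125 and Q = 5/32 = 0.15625.
Under the Kimura two-parameter model, d = −½ ln(1 − 2P − Q) − ¼ ln(1 − 2Q).
1 − 2P − Q = 0.78125, giving −½ ln(0.78125) = 0.123430.
1 − 2Q = 0.6875, giving −¼ ln(0.6875) = 0.093673.
d = 0.123430 + 0.093673 = 0.217103.

0.217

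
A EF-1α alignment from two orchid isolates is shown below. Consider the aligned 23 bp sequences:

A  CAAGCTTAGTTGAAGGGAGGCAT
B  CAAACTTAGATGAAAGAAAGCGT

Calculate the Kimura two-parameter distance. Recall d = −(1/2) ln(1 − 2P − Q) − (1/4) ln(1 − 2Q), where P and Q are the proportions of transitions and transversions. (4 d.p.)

0.3480

Of 23 sites, 5 differences are transitions and 1 are transversions, so P = 5/23 ≈ 0.217391 and Q = 1/23 ≈ 0.043478.
Under the Kimura two-parameter model, d = −½ ln(1 − 2P − Q) − ¼ ln(1 − 2Q).
1 − 2P − Q = 0.52174, giving −½ ln(0.52174) = 0.325293.
1 − 2Q = 0.913044, giving −¼ ln(0.913044) = 0.022743.
d = 0.325293 + 0.022743 = 0.348036.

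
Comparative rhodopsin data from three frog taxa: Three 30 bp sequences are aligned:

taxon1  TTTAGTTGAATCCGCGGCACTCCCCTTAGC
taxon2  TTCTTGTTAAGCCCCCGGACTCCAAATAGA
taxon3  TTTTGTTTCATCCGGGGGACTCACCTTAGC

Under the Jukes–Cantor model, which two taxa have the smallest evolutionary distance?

taxon1 and taxon3

taxon1–taxon2: 13/30 differ, p = 0.433, d = 0.647.
taxon1–taxon3: 6/30 differ, p = 0.200, d = 0.233.
taxon2–taxon3: 13/30 differ, p = 0.433, d = 0.647.
The smallest distance is between taxon1 and taxon3.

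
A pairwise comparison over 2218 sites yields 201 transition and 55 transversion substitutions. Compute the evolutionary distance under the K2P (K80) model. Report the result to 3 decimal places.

0.128

P = 201/2218 ≈ 0.090622 and Q = 55/2218 ≈ 0.024797.
Under the Kimura two-parameter model, d = −½ ln(1 − 2P − Q) − ¼ ln(1 − 2Q).
1 − 2P − Q = 0.793959, giving −½ ln(0.793959) = 0.115362.
1 − 2Q = 0.950406, giving −¼ ln(0.950406) = 0.012717.
d = 0.115362 + 0.012717 = 0.128079.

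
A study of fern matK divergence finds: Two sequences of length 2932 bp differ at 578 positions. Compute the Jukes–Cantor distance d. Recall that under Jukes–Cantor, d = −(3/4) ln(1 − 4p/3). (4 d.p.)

0.2287

p = 578/2932 ≈ 0.197135.
d = −(3/4) ln(1 − 4p/3) = −0.75 ln(1 − 0.262847) = −0.75 ln(0.737153)
  = −0.75 × (-0.304960) = 0.228720 substitutions/site.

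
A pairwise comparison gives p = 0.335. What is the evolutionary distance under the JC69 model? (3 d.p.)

d = −(3/4) ln(1 − 4p/3) = −0.75 ln(1 − 0.446667) = −0.75 ln(0.553333)
  = −0.75 × (-0.591795) = 0.443846 substitutions/site.

0.444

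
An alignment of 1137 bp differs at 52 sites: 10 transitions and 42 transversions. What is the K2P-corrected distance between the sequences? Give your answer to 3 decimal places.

P = 10/1137 ≈ 0.008795 and Q = 42/1137 ≈ 0.036939.
Under the Kimura two-parameter model, d = −½ ln(1 − 2P − Q) − ¼ ln(1 − 2Q).
1 − 2P − Q = 0.945471, giving −½ ln(0.945471) = 0.028036.
1 − 2Q = 0.926122, giving −¼ ln(0.926122) = 0.019187.
d = 0.028036 + 0.019187 = 0.047223.

0.047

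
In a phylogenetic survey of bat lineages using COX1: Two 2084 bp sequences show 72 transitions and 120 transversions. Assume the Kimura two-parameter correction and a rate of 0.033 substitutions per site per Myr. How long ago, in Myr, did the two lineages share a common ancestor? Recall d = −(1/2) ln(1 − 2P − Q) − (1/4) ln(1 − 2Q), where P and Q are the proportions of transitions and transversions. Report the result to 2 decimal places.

1.49

P = 72/2084 ≈ 0.034549 and Q = 120/2084 ≈ 0.057582.
Under the Kimura two-parameter model, d = −½ ln(1 − 2P − Q) − ¼ ln(1 − 2Q).
1 − 2P − Q = 0.87332, giving −½ ln(0.87332) = 0.067727.
1 − 2Q = 0.884836, giving −¼ ln(0.884836) = 0.030588.
d = 0.067727 + 0.030588 = 0.098315.
Under a molecular clock d = 2μt, so t = d/(2μ) = 0.098315 / (2 × 0.033) = 1.49 Myr.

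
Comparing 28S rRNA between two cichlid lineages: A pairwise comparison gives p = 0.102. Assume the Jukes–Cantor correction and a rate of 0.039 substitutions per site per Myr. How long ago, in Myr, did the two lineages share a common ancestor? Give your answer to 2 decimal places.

d = −(3/4) ln(1 − 4p/3) = −0.75 ln(1 − 0.136) = −0.75 ln(0.864)
  = −0.75 × (-0.146183) = 0.109637 substitutions/site.
Under a molecular clock d = 2μt, so t = d/(2μ) = 0.109637 / (2 × 0.039) = 1.41 Myr.

1.41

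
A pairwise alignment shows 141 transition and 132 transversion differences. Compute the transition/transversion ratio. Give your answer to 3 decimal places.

1.068

R = 141/132 = 1.068181… ≈ 1.068 (to 3 d.p.).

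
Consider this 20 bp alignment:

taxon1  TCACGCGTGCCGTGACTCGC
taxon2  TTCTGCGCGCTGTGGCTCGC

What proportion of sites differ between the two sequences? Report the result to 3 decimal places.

The sequences differ at 6 of 20 positions (sites 2, 3, 4, 8, 11, 15).
p = 6/20 = 0.300.

0.300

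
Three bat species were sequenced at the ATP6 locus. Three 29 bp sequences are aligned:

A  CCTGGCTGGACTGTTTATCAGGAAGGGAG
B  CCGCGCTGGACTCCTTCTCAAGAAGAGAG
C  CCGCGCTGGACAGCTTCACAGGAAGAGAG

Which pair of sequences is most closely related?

A–B: 7/29 differ, p = 0.241, d = 0.291.
A–C: 7/29 differ, p = 0.241, d = 0.291.
B–C: 4/29 differ, p = 0.138, d = 0.152.
The smallest distance is between B and C.

B and C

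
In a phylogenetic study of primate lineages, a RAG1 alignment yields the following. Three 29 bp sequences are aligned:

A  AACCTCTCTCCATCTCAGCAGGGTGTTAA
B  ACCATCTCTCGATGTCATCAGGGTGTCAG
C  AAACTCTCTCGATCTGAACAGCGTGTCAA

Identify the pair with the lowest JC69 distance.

A and C

A–B: 7/29 differ, p = 0.241, d = 0.291.
A–C: 6/29 differ, p = 0.207, d = 0.242.
B–C: 8/29 differ, p = 0.276, d = 0.344.
The smallest distance is between A and C.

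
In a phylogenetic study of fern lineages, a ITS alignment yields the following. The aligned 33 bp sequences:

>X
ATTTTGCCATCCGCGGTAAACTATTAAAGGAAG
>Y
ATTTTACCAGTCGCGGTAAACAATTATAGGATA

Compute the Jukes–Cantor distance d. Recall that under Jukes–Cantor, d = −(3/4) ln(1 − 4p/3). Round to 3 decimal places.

The sequences differ at 7 of 33 sites (6, 10, 11, 22, 27, 32, 33), so p = 7/33 ≈ 0.212121.
d = −(3/4) ln(1 − 4p/3) = −0.75 ln(1 − 0.282828) = −0.75 ln(0.717172)
  = −0.75 × (-0.332440) = 0.249330 substitutions/site.

0.249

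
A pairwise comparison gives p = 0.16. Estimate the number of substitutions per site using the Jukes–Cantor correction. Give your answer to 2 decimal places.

0.18

d = −(3/4) ln(1 − 4p/3) = −0.75 ln(1 − 0.213333) = −0.75 ln(0.786667)
  = −0.75 × (-0.239950) = 0.179963 substitutions/site.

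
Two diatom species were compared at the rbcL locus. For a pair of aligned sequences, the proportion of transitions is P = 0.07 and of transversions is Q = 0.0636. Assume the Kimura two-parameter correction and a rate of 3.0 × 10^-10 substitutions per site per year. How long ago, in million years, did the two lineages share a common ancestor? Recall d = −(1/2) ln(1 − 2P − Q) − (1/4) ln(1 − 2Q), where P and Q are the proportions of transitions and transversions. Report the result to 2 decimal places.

246.40

Under the Kimura two-parameter model, d = −½ ln(1 − 2P − Q) − ¼ ln(1 − 2Q).
1 − 2P − Q = 0.7964, giving −½ ln(0.7964) = 0.113827.
1 − 2Q = 0.8728, giving −¼ ln(0.8728) = 0.034012.
d = 0.113827 + 0.034012 = 0.147839.
Under a molecular clock d = 2μt, so t = d/(2μ) = 0.147839 / (2 × 3.0 × 10^-10) = 246.40 million years.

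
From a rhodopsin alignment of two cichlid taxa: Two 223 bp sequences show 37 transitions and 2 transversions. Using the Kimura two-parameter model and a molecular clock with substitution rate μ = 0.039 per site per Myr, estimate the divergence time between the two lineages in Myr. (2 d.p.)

2.73

P = 37/223 ≈ 0.165919 and Q = 2/223 ≈ 0.008969.
Under the Kimura two-parameter model, d = −½ ln(1 − 2P − Q) − ¼ ln(1 − 2Q).
1 − 2P − Q = 0.659193, giving −½ ln(0.659193) = 0.208369.
1 − 2Q = 0.982062, giving −¼ ln(0.982062) = 0.004525.
d = 0.208369 + 0.004525 = 0.212894.
Under a molecular clock d = 2μt, so t = d/(2μ) = 0.212894 / (2 × 0.039) = 2.73 Myr.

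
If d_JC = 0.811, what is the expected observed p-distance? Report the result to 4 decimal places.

0.4956

p = (3/4)(1 − e^(−4d/3)) = 0.75 × (1 − e^(-1.081333)) = 0.75 × (1 − 0.339143) = 0.495643.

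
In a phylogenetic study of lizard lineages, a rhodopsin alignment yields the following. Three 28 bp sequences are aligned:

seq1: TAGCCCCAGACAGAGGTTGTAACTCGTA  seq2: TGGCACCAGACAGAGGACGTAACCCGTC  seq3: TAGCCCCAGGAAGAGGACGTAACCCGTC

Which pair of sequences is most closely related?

seq2 and seq3

seq1–seq2: 6/28 differ, p = 0.214, d = 0.252.
seq1–seq3: 6/28 differ, p = 0.214, d = 0.252.
seq2–seq3: 4/28 differ, p = 0.143, d = 0.158.
The smallest distance is between seq2 and seq3.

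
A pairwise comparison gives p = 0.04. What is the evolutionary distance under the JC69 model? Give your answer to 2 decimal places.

0.04

d = −(3/4) ln(1 − 4p/3) = −0.75 ln(1 − 0.053333) = −0.75 ln(0.946667)
  = −0.75 × (-0.054808) = 0.041106 substitutions/site.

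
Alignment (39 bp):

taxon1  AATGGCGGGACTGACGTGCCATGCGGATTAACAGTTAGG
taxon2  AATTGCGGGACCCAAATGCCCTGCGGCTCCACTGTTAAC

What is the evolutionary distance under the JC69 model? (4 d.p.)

0.3961

The sequences differ at 12 of 39 sites, so p = 12/39 ≈ 0.307692.
d = −(3/4) ln(1 − 4p/3) = −0.75 ln(1 − 0.410256) = −0.75 ln(0.589744)
  = −0.75 × (-0.528067) = 0.396050 substitutions/site.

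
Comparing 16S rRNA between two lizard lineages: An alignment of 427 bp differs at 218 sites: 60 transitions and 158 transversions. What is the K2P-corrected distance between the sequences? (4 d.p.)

0.8632

P = 60/427 ≈ 0.140515 and Q = 158/427 ≈ 0.370023.
Under the Kimura two-parameter model, d = −½ ln(1 − 2P − Q) − ¼ ln(1 − 2Q).
1 − 2P − Q = 0.348947, giving −½ ln(0.348947) = 0.526418.
1 − 2Q = 0.259954, giving −¼ ln(0.259954) = 0.336813.
d = 0.526418 + 0.336813 = 0.863231.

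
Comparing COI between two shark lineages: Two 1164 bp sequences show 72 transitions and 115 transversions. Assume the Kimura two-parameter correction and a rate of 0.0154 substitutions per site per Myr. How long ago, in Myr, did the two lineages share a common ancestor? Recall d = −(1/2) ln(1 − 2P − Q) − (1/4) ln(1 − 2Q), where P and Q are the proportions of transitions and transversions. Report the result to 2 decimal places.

P = 72/1164 ≈ 0.061856 and Q = 115/1164 ≈ 0.098797.
Under the Kimura two-parameter model, d = −½ ln(1 − 2P − Q) − ¼ ln(1 − 2Q).
1 − 2P − Q = 0.777491, giving −½ ln(0.777491) = 0.125842.
1 − 2Q = 0.802406, giving −¼ ln(0.802406) = 0.055035.
d = 0.125842 + 0.055035 = 0.180877.
Under a molecular clock d = 2μt, so t = d/(2μ) = 0.180877 / (2 × 0.0154) = 5.87 Myr.

5.87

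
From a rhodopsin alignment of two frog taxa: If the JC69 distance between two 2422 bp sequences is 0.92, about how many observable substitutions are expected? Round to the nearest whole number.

1284

Invert JC69: p = (3/4)(1 − e^(−4d/3)) = 0.75 × (1 − e^(-1.226667)) = 0.75 × (1 − 0.293268) = 0.530049.
Expected differing sites = pL ≈ 0.530049 × 2422 = 1283.778678 ≈ 1284.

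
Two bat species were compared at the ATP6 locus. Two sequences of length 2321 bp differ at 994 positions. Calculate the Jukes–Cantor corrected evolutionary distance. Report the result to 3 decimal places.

0.635

p = 994/2321 ≈ 0.428264.
d = −(3/4) ln(1 − 4p/3) = −0.75 ln(1 − 0.571019) = −0.75 ln(0.428981)
  = −0.75 × (-0.846343) = 0.634757 substitutions/site.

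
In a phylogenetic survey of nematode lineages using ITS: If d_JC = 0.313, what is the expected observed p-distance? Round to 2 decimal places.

0.26

p = (3/4)(1 − e^(−4d/3)) = 0.75 × (1 − e^(-0.417333)) = 0.75 × (1 − 0.658802) = 0.255899.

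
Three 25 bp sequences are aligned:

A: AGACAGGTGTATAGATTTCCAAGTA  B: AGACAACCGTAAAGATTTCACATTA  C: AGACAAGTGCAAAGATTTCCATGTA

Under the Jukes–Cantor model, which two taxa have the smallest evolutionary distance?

A and C

A–B: 7/25 differ, p = 0.280, d = 0.351.
A–C: 4/25 differ, p = 0.160, d = 0.180.
B–C: 7/25 differ, p = 0.280, d = 0.351.
The smallest distance is between A and C.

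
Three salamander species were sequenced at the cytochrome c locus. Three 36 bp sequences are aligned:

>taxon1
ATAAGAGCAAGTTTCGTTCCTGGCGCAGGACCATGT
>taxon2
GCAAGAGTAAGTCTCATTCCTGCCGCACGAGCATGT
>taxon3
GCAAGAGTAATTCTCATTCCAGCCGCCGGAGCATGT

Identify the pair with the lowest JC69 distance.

taxon2 and taxon3

taxon1–taxon2: 8/36 differ, p = 0.222, d = 0.264.
taxon1–taxon3: 10/36 differ, p = 0.278, d = 0.347.
taxon2–taxon3: 4/36 differ, p = 0.111, d = 0.120.
The smallest distance is between taxon2 and taxon3.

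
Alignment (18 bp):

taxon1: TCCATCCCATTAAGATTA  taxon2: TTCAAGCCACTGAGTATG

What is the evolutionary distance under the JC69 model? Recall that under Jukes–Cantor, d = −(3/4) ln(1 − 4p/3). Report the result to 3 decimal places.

0.673

The sequences differ at 8 of 18 sites (2, 5, 6, 10, 12, 15, 16, 18), so p = 8/18 ≈ 0.444444.
d = −(3/4) ln(1 − 4p/3) = −0.75 ln(1 − 0.592592) = −0.75 ln(0.407408)
  = −0.75 × (-0.897940) = 0.673455 substitutions/site.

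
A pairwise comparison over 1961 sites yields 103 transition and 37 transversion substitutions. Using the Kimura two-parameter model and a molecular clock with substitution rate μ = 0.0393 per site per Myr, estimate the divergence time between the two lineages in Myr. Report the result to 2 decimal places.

P = 103/1961 ≈ 0.052524 and Q = 37/1961 ≈ 0.018868.
Under the Kimura two-parameter model, d = −½ ln(1 − 2P − Q) − ¼ ln(1 − 2Q).
1 − 2P − Q = 0.876084, giving −½ ln(0.876084) = 0.066147.
1 − 2Q = 0.962264, giving −¼ ln(0.962264) = 0.009617.
d = 0.066147 + 0.009617 = 0.075764.
Under a molecular clock d = 2μt, so t = d/(2μ) = 0.075764 / (2 × 0.0393) = 0.96 Myr.

0.96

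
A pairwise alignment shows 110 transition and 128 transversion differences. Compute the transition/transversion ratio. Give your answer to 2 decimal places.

0.86

R = 110/128 = 0.859375 ≈ 0.86 (to 2 d.p.).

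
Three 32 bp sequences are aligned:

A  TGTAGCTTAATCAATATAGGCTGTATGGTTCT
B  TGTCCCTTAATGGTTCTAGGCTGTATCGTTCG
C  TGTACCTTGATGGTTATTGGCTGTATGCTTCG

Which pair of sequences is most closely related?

A–B: 8/32 differ, p = 0.250, d = 0.304.
A–C: 8/32 differ, p = 0.250, d = 0.304.
B–C: 6/32 differ, p = 0.188, d = 0.216.
The smallest distance is between B and C.

B and C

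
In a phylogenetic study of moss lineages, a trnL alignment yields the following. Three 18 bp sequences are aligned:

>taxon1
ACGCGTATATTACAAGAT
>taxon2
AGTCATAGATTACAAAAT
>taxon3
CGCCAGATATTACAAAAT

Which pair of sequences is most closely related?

taxon1–taxon2: 5/18 differ, p = 0.278, d = 0.347.
taxon1–taxon3: 6/18 differ, p = 0.333, d = 0.441.
taxon2–taxon3: 4/18 differ, p = 0.222, d = 0.264.
The smallest distance is between taxon2 and taxon3.

taxon2 and taxon3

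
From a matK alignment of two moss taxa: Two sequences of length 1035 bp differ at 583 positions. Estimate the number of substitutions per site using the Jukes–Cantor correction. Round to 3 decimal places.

1.043

p = 583/1035 ≈ 0.563285.
d = −(3/4) ln(1 − 4p/3) = −0.75 ln(1 − 0.751047) = −0.75 ln(0.248953)
  = −0.75 × (-1.390491) = 1.042868 substitutions/site.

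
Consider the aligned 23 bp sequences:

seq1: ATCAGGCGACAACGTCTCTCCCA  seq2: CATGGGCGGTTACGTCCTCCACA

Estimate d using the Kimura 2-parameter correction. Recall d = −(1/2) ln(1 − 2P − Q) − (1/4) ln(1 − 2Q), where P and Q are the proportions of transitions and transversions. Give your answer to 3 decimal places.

Of 23 sites, 7 differences are transitions and 4 are transversions, so P = 7/23 ≈ 0.304348 and Q = 4/23 ≈ 0.173913.
Under the Kimura two-parameter model, d = −½ ln(1 − 2P − Q) − ¼ ln(1 − 2Q).
1 − 2P − Q = 0.217391, giving −½ ln(0.217391) = 0.763029.
1 − 2Q = 0.652174, giving −¼ ln(0.652174) = 0.106861.
d = 0.763029 + 0.106861 = 0.869890.

0.870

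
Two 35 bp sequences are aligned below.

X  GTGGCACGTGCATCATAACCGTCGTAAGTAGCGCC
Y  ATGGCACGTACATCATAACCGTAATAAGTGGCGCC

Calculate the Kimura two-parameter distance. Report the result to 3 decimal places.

Of 35 sites, 4 differences are transitions and 1 are transversions, so P = 4/35 ≈ 0.114286 and Q = 1/35 ≈ 0.028571.
Under the Kimura two-parameter model, d = −½ ln(1 − 2P − Q) − ¼ ln(1 − 2Q).
1 − 2P − Q = 0.742857, giving −½ ln(0.742857) = 0.148626.
1 − 2Q = 0.942858, giving −¼ ln(0.942858) = 0.014710.
d = 0.148626 + 0.014710 = 0.163336.

0.163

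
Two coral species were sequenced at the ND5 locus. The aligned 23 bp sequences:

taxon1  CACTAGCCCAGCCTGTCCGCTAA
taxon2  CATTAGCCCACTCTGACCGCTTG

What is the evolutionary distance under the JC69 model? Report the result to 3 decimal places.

The sequences differ at 6 of 23 sites (3, 11, 12, 16, 22, 23), so p = 6/23 ≈ 0.26087.
d = −(3/4) ln(1 − 4p/3) = −0.75 ln(1 − 0.347827) = −0.75 ln(0.652173)
  = −0.75 × (-0.427445) = 0.320584 substitutions/site.

0.321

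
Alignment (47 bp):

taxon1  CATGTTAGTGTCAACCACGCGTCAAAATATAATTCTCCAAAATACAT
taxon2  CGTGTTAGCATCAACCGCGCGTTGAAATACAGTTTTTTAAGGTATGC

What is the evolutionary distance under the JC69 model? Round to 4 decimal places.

0.4537

The sequences differ at 16 of 47 sites, so p = 16/47 ≈ 0.340426.
d = −(3/4) ln(1 − 4p/3) = −0.75 ln(1 − 0.453901) = −0.75 ln(0.546099)
  = −0.75 × (-0.604955) = 0.453716 substitutions/site.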